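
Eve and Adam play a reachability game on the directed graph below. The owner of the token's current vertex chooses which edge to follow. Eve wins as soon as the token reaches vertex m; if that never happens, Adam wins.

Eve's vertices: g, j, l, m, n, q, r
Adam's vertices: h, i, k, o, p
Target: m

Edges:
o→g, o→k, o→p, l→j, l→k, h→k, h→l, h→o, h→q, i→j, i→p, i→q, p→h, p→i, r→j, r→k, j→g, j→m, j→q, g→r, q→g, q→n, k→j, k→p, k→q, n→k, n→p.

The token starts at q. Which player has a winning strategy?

Eve

A0 = {m}
A1: add {j} — j (Eve) has j→m.
A2: add {l, r} — l (Eve) has l→j; r (Eve) has r→j.
A3: add {g} — g (Eve) has g→r.
A4: add {q} — q (Eve) has q→g.
A5 = A4; e.g. h (Adam) can still go to k. Fixed point.
q ∈ A4, so Eve can force the target.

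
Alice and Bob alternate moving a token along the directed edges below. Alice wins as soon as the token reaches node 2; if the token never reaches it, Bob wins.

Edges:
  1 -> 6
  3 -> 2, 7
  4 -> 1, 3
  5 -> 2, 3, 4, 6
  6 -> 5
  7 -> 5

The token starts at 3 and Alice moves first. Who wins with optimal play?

Track states (vertex, player-to-move).
A0 = {(2,Alice), (2,Bob)}
A1: add {(3,Alice), (5,Alice)}.
(3,Alice) ∈ A1 ⇒ Alice forces the target.

Alice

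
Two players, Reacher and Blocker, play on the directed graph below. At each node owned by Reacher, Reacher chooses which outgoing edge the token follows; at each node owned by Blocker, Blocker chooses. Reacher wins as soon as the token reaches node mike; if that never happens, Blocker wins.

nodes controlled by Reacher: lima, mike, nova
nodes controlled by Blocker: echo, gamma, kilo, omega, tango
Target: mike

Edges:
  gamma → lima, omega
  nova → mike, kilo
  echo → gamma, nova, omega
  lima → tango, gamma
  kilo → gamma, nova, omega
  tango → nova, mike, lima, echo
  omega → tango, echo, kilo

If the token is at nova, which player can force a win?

A0 = {mike}
A1: add {nova} — nova (Reacher) has nova→mike.
A2 = A1; e.g. tango (Blocker) can still go to lima. Fixed point.
nova ∈ A1, so Reacher can force the target.

Reacher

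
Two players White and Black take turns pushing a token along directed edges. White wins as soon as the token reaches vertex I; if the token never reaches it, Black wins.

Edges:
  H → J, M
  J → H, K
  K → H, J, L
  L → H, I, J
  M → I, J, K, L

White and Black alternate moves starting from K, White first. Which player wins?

Track states (vertex, player-to-move).
A0 = {(I,White), (I,Black)}
A1: add {(L,White), (M,White)}.
A2 = A1; e.g. (H,White) stays out. (K,White) never enters ⇒ Black avoids the target.

Black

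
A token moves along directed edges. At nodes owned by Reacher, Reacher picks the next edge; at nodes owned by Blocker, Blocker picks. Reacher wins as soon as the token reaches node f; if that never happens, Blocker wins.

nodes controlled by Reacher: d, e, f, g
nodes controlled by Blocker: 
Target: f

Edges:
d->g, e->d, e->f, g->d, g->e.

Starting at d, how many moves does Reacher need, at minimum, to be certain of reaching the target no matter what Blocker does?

A0 = {f}
A1: add {e} — e (Reacher) has e→f.
A2: add {g} — g (Reacher) has g→e.
A3: add {d} — d (Reacher) has d→g.
A3 = all vertices. Fixed point.
d enters the attractor at level 3, so Reacher can force the target in 3 moves from there.

3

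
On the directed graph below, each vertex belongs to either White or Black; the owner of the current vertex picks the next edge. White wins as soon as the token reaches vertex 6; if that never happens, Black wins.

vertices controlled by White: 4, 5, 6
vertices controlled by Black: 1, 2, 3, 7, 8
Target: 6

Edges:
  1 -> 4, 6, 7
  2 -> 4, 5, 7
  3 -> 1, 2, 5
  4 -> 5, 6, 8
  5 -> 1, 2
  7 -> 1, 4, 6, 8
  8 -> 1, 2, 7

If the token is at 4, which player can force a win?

White

A0 = {6}
A1: add {4} — 4 (White) has 4→6.
A2 = A1; e.g. 1 (Black) can still go to 7. Fixed point.
4 ∈ A1, so White can force the target.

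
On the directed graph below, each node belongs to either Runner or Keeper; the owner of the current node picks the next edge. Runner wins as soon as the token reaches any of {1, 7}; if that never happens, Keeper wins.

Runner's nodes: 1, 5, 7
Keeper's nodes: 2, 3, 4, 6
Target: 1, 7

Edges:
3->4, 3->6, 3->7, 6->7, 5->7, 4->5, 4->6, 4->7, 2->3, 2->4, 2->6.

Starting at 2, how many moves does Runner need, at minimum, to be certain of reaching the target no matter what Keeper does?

A0 = {1, 7}
A1: add {5, 6} — 5 (Runner) has 5→7; 6 (Keeper): all of {7} already in.
A2: add {4} — 4 (Keeper): all of {5, 6, 7} already in.
A3: add {3} — 3 (Keeper): all of {4, 6, 7} already in.
A4: add {2} — 2 (Keeper): all of {3, 4, 6} already in.
A4 = all vertices. Fixed point.
2 enters the attractor at level 4, so Runner can force the target in 4 moves from there.

4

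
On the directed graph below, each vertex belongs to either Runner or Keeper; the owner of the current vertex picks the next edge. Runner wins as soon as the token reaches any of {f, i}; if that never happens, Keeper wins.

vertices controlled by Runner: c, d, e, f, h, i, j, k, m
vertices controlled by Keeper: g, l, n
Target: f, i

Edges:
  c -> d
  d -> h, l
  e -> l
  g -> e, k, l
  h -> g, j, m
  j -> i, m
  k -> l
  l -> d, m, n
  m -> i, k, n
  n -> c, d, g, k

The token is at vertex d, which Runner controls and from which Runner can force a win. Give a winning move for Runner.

A0 = {f, i}
A1: add {j, m} — j (Runner) has j→i; m (Runner) has m→i.
A2: add {h} — h (Runner) has h→j.
A3: add {d} — d (Runner) has d→h.
A4: add {c} — c (Runner) has c→d.
A5 = A4; e.g. e (Runner) has no edge into A4. Fixed point.
From d, successor h is in the attractor (rank 2); the other successor l is not.

h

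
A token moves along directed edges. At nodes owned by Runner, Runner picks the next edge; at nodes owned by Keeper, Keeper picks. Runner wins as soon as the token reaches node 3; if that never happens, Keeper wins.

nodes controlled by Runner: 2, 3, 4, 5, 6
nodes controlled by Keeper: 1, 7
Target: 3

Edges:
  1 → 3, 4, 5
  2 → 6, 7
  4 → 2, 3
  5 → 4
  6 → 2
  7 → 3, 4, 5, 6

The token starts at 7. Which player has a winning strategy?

A0 = {3}
A1: add {4} — 4 (Runner) has 4→3.
A2: add {5} — 5 (Runner) has 5→4.
A3: add {1} — 1 (Keeper): all of {3, 4, 5} already in.
A4 = A3; e.g. 2 (Runner) has no edge into A3. Fixed point.
7 never enters the attractor, so Keeper can avoid the target forever.

Keeper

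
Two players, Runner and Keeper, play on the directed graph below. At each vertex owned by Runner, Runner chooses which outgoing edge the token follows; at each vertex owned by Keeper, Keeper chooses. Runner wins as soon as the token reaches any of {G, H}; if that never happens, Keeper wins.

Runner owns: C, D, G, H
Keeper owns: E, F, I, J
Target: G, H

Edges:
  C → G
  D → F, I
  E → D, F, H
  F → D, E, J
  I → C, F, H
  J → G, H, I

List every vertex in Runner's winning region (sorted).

C, G, H

A0 = {G, H}
A1: add {C} — C (Runner) has C→G.
A2 = A1; e.g. D (Runner) has no edge into A1. Fixed point.
Runner's winning region = {C, G, H}.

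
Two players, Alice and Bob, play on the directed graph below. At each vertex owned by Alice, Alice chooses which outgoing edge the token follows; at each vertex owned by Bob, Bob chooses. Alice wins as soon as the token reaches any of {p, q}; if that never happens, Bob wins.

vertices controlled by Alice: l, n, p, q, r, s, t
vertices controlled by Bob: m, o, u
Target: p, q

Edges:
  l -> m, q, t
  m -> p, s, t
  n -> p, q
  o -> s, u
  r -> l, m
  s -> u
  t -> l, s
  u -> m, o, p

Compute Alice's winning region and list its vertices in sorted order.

l, n, p, q, r, t

A0 = {p, q}
A1: add {l, n} — l (Alice) has l→q; n (Alice) has n→p.
A2: add {r, t} — r (Alice) has r→l; t (Alice) has t→l.
A3 = A2; e.g. m (Bob) can still go to s. Fixed point.
Alice's winning region = {l, n, p, q, r, t}.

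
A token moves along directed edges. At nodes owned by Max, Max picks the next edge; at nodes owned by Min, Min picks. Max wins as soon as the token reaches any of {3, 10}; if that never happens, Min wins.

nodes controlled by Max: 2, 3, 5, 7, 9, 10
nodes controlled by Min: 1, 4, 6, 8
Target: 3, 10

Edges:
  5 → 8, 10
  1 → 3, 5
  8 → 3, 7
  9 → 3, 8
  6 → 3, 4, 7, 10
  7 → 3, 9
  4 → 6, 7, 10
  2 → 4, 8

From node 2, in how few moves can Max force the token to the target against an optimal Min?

A0 = {3, 10}
A1: add {5, 7, 9} — 5 (Max) has 5→10; 7 (Max) has 7→3; 9 (Max) has 9→3.
A2: add {1, 8} — 1 (Min): all of {3, 5} already in; 8 (Min): all of {3, 7} already in.
A3: add {2} — 2 (Max) has 2→8.
A4 = A3; e.g. 4 (Min) can still go to 6. Fixed point.
2 enters the attractor at level 3, so Max can force the target in 3 moves from there.

3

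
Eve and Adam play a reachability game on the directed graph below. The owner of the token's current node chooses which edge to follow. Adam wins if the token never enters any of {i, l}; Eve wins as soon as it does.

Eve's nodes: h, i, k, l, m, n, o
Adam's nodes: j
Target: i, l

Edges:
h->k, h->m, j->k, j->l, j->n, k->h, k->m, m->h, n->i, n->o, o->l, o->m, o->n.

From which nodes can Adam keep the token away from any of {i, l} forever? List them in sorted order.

h, j, k, m

A0 = {i, l}
A1: add {n, o} — n (Eve) has n→i; o (Eve) has o→l.
A2 = A1; e.g. h (Eve) has no edge into A1. Fixed point.
Eve's attractor = {i, l, n, o}; Adam avoids the target exactly from the complement.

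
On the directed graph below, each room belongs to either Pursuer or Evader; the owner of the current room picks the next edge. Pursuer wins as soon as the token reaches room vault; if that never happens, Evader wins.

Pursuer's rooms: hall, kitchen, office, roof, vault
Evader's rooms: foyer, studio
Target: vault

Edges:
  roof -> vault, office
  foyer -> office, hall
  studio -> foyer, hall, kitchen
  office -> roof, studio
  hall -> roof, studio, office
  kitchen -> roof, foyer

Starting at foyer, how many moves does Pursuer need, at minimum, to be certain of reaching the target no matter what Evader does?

A0 = {vault}
A1: add {roof} — roof (Pursuer) has roof→vault.
A2: add {hall, kitchen, office} — office (Pursuer) has office→roof; hall (Pursuer) has hall→roof; kitchen (Pursuer) has kitchen→roof.
A3: add {foyer} — foyer (Evader): all of {office, hall} already in.
foyer enters the attractor at level 3, so Pursuer can force the target in 3 moves from there.

3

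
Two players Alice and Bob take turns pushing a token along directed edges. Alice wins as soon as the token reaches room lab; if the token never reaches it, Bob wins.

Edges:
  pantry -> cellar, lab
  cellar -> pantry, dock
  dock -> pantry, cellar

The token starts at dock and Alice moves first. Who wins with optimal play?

Bob

Track states (vertex, player-to-move).
A0 = {(lab,Alice), (lab,Bob)}
A1: add {(pantry,Alice)}.
A2 = A1; e.g. (pantry,Bob) stays out. (dock,Alice) never enters ⇒ Bob avoids the target.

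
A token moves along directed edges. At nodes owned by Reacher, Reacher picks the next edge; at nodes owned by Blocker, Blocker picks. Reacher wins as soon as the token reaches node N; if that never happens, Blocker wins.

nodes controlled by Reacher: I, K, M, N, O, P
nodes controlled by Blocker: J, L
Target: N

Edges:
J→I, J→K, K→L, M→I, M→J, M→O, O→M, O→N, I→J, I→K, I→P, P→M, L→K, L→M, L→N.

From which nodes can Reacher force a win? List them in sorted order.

I, M, N, O, P

A0 = {N}
A1: add {O} — O (Reacher) has O→N.
A2: add {M} — M (Reacher) has M→O.
A3: add {P} — P (Reacher) has P→M.
A4: add {I} — I (Reacher) has I→P.
A5 = A4; e.g. J (Blocker) can still go to K. Fixed point.
Reacher's winning region = {I, M, N, O, P}.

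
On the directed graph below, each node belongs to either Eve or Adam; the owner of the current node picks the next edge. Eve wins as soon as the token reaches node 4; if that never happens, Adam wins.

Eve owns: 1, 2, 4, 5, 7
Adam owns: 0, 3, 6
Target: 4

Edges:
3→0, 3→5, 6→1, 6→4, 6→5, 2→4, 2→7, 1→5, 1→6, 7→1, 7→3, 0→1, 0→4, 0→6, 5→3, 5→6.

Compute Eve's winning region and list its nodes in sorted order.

A0 = {4}
A1: add {2} — 2 (Eve) has 2→4.
A2 = A1; e.g. 0 (Adam) can still go to 1. Fixed point.
Eve's winning region = {2, 4}.

2, 4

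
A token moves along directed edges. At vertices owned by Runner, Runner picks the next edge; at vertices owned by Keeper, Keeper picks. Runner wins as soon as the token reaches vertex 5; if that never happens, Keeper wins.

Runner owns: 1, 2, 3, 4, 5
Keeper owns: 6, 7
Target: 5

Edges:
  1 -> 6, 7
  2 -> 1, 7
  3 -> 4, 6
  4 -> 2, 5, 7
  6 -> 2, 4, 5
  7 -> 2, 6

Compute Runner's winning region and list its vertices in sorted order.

3, 4, 5

A0 = {5}
A1: add {4} — 4 (Runner) has 4→5.
A2: add {3} — 3 (Runner) has 3→4.
A3 = A2; e.g. 1 (Runner) has no edge into A2. Fixed point.
Runner's winning region = {3, 4, 5}.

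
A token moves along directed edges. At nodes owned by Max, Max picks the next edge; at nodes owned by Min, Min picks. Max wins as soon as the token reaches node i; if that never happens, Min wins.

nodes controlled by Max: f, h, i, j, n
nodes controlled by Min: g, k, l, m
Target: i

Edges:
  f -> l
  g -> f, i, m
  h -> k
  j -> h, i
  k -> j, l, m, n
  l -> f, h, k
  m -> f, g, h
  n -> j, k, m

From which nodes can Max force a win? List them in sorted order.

i, j, n

A0 = {i}
A1: add {j} — j (Max) has j→i.
A2: add {n} — n (Max) has n→j.
A3 = A2; e.g. f (Max) has no edge into A2. Fixed point.
Max's winning region = {i, j, n}.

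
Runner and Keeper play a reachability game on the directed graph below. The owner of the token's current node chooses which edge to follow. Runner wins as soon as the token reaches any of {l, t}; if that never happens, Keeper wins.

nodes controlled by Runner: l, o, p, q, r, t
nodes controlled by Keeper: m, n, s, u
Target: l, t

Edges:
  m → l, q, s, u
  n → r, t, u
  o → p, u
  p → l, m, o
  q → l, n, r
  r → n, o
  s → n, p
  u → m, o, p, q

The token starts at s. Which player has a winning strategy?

A0 = {l, t}
A1: add {p, q} — p (Runner) has p→l; q (Runner) has q→l.
A2: add {o} — o (Runner) has o→p.
A3: add {r} — r (Runner) has r→o.
A4 = A3; e.g. m (Keeper) can still go to s. Fixed point.
s never enters the attractor, so Keeper can avoid the target forever.

Keeper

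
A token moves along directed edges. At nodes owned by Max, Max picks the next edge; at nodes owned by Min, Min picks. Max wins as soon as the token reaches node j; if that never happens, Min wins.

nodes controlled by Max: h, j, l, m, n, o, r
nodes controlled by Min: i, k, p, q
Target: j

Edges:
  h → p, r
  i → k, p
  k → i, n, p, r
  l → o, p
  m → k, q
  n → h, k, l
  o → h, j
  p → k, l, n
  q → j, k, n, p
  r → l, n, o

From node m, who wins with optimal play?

A0 = {j}
A1: add {o} — o (Max) has o→j.
A2: add {l, r} — l (Max) has l→o; r (Max) has r→o.
A3: add {h, n} — h (Max) has h→r; n (Max) has n→l.
A4 = A3; e.g. i (Min) can still go to k. Fixed point.
m never enters the attractor, so Min can avoid the target forever.

Min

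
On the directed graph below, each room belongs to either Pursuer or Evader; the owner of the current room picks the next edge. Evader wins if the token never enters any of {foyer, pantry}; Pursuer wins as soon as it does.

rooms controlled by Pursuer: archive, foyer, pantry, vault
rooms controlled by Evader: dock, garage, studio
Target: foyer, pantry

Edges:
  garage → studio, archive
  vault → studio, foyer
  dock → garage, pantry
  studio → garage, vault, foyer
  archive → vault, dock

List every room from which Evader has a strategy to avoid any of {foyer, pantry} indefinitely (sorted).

dock, garage, studio

A0 = {foyer, pantry}
A1: add {vault} — vault (Pursuer) has vault→foyer.
A2: add {archive} — archive (Pursuer) has archive→vault.
A3 = A2; e.g. garage (Evader) can still go to studio. Fixed point.
Pursuer's attractor = {archive, foyer, pantry, vault}; Evader avoids the target exactly from the complement.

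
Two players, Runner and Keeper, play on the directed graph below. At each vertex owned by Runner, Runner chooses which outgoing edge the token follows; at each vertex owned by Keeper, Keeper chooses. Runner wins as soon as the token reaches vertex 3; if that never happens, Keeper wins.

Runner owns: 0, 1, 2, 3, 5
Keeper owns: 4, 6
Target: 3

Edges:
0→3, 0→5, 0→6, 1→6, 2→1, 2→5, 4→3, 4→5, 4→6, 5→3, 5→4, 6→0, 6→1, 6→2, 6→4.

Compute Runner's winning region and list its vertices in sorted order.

A0 = {3}
A1: add {0, 5} — 0 (Runner) has 0→3; 5 (Runner) has 5→3.
A2: add {2} — 2 (Runner) has 2→5.
A3 = A2; e.g. 1 (Runner) has no edge into A2. Fixed point.
Runner's winning region = {0, 2, 3, 5}.

0, 2, 3, 5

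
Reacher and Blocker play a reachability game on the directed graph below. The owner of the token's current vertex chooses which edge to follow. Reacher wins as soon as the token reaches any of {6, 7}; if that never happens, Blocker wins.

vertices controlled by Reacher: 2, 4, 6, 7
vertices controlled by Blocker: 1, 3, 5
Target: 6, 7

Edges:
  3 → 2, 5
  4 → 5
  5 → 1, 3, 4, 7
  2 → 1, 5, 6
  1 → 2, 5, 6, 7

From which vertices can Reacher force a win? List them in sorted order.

2, 6, 7

A0 = {6, 7}
A1: add {2} — 2 (Reacher) has 2→6.
A2 = A1; e.g. 1 (Blocker) can still go to 5. Fixed point.
Reacher's winning region = {2, 6, 7}.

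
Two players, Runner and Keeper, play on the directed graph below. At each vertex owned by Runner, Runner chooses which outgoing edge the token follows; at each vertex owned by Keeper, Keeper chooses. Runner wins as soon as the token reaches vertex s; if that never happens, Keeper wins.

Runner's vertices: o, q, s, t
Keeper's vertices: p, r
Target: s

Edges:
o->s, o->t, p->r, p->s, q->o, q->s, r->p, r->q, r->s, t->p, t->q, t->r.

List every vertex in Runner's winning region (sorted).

A0 = {s}
A1: add {o, q} — o (Runner) has o→s; q (Runner) has q→s.
A2: add {t} — t (Runner) has t→q.
A3 = A2; e.g. p (Keeper) can still go to r. Fixed point.
Runner's winning region = {o, q, s, t}.

o, q, s, t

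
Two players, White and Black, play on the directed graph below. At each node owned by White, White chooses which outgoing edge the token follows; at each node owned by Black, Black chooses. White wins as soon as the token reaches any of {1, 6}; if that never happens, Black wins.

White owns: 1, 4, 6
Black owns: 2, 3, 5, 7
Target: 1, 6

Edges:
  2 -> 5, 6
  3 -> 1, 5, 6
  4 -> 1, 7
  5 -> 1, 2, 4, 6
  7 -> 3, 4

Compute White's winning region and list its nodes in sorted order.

1, 4, 6

A0 = {1, 6}
A1: add {4} — 4 (White) has 4→1.
A2 = A1; e.g. 2 (Black) can still go to 5. Fixed point.
White's winning region = {1, 4, 6}.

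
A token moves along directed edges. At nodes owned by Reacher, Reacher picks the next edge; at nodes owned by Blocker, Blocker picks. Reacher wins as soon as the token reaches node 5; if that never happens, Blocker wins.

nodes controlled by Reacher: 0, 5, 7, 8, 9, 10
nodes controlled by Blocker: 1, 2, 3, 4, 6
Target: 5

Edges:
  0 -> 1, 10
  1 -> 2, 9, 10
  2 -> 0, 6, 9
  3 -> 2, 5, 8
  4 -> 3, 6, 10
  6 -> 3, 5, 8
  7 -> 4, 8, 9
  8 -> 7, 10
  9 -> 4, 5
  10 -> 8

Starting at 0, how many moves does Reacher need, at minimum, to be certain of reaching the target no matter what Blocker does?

5

A0 = {5}
A1: add {9} — 9 (Reacher) has 9→5.
A2: add {7} — 7 (Reacher) has 7→9.
A3: add {8} — 8 (Reacher) has 8→7.
A4: add {10} — 10 (Reacher) has 10→8.
A5: add {0} — 0 (Reacher) has 0→10.
A6 = A5; e.g. 1 (Blocker) can still go to 2. Fixed point.
0 enters the attractor at level 5, so Reacher can force the target in 5 moves from there.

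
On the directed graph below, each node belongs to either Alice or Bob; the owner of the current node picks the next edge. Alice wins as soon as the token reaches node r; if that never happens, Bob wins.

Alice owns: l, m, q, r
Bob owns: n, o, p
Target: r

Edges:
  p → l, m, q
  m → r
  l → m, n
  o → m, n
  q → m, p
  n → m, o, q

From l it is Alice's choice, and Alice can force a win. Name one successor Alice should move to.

m

A0 = {r}
A1: add {m} — m (Alice) has m→r.
A2: add {l, q} — l (Alice) has l→m; q (Alice) has q→m.
A3: add {p} — p (Bob): all of {l, m, q} already in.
A4 = A3; e.g. n (Bob) can still go to o. Fixed point.
From l, successor m is in the attractor (rank 1); the other successor n is not.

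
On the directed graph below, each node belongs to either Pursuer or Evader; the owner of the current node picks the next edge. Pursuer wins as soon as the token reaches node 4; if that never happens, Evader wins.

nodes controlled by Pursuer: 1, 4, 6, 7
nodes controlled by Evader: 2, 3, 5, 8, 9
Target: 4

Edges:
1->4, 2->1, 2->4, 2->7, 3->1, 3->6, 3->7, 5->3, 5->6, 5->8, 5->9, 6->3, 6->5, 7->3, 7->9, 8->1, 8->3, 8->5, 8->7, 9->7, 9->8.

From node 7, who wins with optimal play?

Evader

A0 = {4}
A1: add {1} — 1 (Pursuer) has 1→4.
A2 = A1; e.g. 2 (Evader) can still go to 7. Fixed point.
7 never enters the attractor, so Evader can avoid the target forever.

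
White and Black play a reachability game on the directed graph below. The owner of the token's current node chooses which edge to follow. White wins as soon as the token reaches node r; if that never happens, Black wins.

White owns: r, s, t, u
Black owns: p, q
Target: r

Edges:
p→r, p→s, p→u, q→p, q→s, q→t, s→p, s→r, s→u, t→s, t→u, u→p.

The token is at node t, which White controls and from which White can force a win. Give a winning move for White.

A0 = {r}
A1: add {s} — s (White) has s→r.
A2: add {t} — t (White) has t→s.
A3 = A2; e.g. p (Black) can still go to u. Fixed point.
From t, successor s is in the attractor (rank 1); the other successor u is not.

s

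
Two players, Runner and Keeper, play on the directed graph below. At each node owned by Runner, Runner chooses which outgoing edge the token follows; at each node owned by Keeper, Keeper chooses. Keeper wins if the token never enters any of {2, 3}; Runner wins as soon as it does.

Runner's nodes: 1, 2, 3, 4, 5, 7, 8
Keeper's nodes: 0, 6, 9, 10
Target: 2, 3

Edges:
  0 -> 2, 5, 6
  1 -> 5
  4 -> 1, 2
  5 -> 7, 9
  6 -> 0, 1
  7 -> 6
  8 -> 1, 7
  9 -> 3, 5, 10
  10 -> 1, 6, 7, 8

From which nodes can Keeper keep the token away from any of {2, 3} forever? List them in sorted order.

0, 1, 5, 6, 7, 8, 9, 10

A0 = {2, 3}
A1: add {4} — 4 (Runner) has 4→2.
A2 = A1; e.g. 0 (Keeper) can still go to 5. Fixed point.
Runner's attractor = {2, 3, 4}; Keeper avoids the target exactly from the complement.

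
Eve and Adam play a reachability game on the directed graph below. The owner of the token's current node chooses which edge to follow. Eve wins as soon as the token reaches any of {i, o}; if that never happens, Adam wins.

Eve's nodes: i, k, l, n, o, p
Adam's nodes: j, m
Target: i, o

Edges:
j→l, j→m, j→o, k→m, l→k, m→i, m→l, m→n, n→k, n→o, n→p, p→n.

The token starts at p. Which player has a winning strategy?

Eve

A0 = {i, o}
A1: add {n} — n (Eve) has n→o.
A2: add {p} — p (Eve) has p→n.
A3 = A2; e.g. j (Adam) can still go to l. Fixed point.
p ∈ A2, so Eve can force the target.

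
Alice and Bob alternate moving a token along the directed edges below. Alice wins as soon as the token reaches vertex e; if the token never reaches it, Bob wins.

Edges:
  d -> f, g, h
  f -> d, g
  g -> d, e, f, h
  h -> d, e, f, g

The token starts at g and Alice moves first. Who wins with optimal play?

Alice

Track states (vertex, player-to-move).
A0 = {(e,Alice), (e,Bob)}
A1: add {(g,Alice), (h,Alice)}.
(g,Alice) ∈ A1 ⇒ Alice forces the target.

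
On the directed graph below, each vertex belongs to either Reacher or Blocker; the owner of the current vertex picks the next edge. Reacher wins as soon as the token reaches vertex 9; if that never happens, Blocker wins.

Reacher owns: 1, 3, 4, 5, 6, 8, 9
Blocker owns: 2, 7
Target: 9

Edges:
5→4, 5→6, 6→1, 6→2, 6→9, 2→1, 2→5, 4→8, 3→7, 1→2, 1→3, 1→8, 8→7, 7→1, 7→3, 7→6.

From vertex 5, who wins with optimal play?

A0 = {9}
A1: add {6} — 6 (Reacher) has 6→9.
A2: add {5} — 5 (Reacher) has 5→6.
A3 = A2; e.g. 1 (Reacher) has no edge into A2. Fixed point.
5 ∈ A2, so Reacher can force the target.

Reacher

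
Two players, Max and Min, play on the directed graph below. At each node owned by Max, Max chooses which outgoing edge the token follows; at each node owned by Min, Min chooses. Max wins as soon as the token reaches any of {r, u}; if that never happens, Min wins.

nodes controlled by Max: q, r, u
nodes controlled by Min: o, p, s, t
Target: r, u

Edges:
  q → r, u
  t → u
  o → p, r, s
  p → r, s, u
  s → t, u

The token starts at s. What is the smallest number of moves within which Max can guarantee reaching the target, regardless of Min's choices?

A0 = {r, u}
A1: add {q, t} — q (Max) has q→r; t (Min): all of {u} already in.
A2: add {s} — s (Min): all of {t, u} already in.
s enters the attractor at level 2, so Max can force the target in 2 moves from there.

2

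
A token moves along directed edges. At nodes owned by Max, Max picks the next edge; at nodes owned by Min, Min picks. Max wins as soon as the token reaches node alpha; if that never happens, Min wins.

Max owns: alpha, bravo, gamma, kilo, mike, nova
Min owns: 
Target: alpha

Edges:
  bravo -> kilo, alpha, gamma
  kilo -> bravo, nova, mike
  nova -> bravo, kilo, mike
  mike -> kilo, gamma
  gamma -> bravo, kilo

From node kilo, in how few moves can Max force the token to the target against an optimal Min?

A0 = {alpha}
A1: add {bravo} — bravo (Max) has bravo→alpha.
A2: add {gamma, kilo, nova} — kilo (Max) has kilo→bravo; nova (Max) has nova→bravo; gamma (Max) has gamma→bravo.
kilo enters the attractor at level 2, so Max can force the target in 2 moves from there.

2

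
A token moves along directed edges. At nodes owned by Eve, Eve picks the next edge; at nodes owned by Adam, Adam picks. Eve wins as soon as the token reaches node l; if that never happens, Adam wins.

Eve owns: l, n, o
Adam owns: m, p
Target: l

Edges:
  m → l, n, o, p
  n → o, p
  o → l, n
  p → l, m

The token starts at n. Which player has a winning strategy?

A0 = {l}
A1: add {o} — o (Eve) has o→l.
A2: add {n} — n (Eve) has n→o.
A3 = A2; e.g. m (Adam) can still go to p. Fixed point.
n ∈ A2, so Eve can force the target.

Eve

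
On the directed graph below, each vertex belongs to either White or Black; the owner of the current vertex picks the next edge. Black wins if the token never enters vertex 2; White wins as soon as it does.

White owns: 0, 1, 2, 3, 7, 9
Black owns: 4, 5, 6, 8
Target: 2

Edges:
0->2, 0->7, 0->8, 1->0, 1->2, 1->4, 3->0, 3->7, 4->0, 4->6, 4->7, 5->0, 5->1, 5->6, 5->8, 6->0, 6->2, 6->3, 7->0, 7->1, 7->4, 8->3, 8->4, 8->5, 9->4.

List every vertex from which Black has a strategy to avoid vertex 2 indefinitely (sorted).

A0 = {2}
A1: add {0, 1} — 0 (White) has 0→2; 1 (White) has 1→2.
A2: add {3, 7} — 3 (White) has 3→0; 7 (White) has 7→0.
A3: add {6} — 6 (Black): all of {0, 2, 3} already in.
A4: add {4} — 4 (Black): all of {0, 6, 7} already in.
A5: add {9} — 9 (White) has 9→4.
A6 = A5; e.g. 5 (Black) can still go to 8. Fixed point.
White's attractor = {0, 1, 2, 3, 4, 6, 7, 9}; Black avoids the target exactly from the complement.

5, 8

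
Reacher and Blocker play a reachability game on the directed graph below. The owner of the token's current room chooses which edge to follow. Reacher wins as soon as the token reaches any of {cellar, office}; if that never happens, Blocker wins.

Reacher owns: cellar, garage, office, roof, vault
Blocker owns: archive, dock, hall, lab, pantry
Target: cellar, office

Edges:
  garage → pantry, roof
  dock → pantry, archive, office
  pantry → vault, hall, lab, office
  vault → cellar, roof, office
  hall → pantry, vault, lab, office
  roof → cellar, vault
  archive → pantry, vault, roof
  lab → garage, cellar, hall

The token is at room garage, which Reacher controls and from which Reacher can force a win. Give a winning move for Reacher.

A0 = {cellar, office}
A1: add {roof, vault} — vault (Reacher) has vault→cellar; roof (Reacher) has roof→cellar.
A2: add {garage} — garage (Reacher) has garage→roof.
A3 = A2; e.g. dock (Blocker) can still go to pantry. Fixed point.
From garage, successor roof is in the attractor (rank 1); the other successor pantry is not.

roof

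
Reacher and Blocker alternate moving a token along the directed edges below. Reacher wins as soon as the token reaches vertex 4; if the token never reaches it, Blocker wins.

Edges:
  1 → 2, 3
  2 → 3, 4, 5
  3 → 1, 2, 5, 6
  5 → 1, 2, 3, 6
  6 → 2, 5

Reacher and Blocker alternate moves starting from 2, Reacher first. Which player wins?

Reacher

Track states (vertex, player-to-move).
A0 = {(4,Reacher), (4,Blocker)}
A1: add {(2,Reacher)}.
(2,Reacher) ∈ A1 ⇒ Reacher forces the target.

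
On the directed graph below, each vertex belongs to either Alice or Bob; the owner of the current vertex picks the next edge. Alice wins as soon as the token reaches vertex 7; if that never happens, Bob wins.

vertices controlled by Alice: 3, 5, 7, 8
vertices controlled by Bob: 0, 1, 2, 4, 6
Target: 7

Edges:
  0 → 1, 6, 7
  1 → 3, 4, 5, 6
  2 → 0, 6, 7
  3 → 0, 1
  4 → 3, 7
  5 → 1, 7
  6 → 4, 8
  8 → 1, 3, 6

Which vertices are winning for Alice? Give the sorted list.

A0 = {7}
A1: add {5} — 5 (Alice) has 5→7.
A2 = A1; e.g. 0 (Bob) can still go to 1. Fixed point.
Alice's winning region = {5, 7}.

5, 7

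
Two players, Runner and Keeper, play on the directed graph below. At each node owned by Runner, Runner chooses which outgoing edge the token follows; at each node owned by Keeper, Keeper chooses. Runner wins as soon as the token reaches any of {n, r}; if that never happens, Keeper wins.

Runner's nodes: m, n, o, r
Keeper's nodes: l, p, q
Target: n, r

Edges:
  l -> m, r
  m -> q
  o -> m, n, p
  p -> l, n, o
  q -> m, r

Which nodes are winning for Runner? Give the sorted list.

A0 = {n, r}
A1: add {o} — o (Runner) has o→n.
A2 = A1; e.g. l (Keeper) can still go to m. Fixed point.
Runner's winning region = {n, o, r}.

n, o, r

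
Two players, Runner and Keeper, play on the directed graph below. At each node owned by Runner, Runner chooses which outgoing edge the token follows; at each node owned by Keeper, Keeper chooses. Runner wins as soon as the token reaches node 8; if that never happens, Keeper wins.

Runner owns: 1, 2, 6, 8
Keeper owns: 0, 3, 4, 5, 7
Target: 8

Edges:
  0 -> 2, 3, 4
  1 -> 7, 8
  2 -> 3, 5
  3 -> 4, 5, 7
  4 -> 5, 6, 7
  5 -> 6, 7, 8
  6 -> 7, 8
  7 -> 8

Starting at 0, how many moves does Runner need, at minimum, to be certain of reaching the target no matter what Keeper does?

5

A0 = {8}
A1: add {1, 6, 7} — 1 (Runner) has 1→8; 6 (Runner) has 6→8; 7 (Keeper): all of {8} already in.
A2: add {5} — 5 (Keeper): all of {6, 7, 8} already in.
A3: add {2, 4} — 2 (Runner) has 2→5; 4 (Keeper): all of {5, 6, 7} already in.
A4: add {3} — 3 (Keeper): all of {4, 5, 7} already in.
A5: add {0} — 0 (Keeper): all of {2, 3, 4} already in.
A5 = all vertices. Fixed point.
0 enters the attractor at level 5, so Runner can force the target in 5 moves from there.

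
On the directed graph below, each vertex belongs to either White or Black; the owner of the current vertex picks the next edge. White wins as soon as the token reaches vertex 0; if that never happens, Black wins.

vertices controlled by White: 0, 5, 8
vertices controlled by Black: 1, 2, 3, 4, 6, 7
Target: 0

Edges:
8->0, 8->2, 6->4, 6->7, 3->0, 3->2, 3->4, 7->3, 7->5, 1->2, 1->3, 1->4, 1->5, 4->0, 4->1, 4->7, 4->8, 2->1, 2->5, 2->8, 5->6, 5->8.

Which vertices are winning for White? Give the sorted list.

0, 5, 8

A0 = {0}
A1: add {8} — 8 (White) has 8→0.
A2: add {5} — 5 (White) has 5→8.
A3 = A2; e.g. 1 (Black) can still go to 2. Fixed point.
White's winning region = {0, 5, 8}.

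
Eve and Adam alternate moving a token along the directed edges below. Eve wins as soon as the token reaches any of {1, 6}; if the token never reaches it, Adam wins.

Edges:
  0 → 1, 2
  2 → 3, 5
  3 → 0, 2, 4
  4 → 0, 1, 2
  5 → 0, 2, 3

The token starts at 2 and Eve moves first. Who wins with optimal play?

Adam

Track states (vertex, player-to-move).
A0 = {(1,Eve), (1,Adam), (6,Eve), (6,Adam)}
A1: add {(0,Eve), (4,Eve)}.
A2 = A1; e.g. (0,Adam) stays out. (2,Eve) never enters ⇒ Adam avoids the target.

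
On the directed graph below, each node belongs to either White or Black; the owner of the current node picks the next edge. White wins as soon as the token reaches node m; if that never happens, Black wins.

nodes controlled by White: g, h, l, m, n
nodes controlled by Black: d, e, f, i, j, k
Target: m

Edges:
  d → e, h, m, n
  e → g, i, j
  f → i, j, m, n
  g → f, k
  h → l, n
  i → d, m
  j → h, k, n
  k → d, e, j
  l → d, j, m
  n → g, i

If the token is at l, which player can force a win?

A0 = {m}
A1: add {l} — l (White) has l→m.
l ∈ A1, so White can force the target.

White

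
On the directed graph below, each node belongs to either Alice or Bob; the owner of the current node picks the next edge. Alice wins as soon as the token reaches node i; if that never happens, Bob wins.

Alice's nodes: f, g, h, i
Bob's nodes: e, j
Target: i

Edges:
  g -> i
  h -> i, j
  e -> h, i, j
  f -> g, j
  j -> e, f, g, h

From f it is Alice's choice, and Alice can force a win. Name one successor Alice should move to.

g

A0 = {i}
A1: add {g, h} — g (Alice) has g→i; h (Alice) has h→i.
A2: add {f} — f (Alice) has f→g.
A3 = A2; e.g. e (Bob) can still go to j. Fixed point.
From f, successor g is in the attractor (rank 1); the other successor j is not.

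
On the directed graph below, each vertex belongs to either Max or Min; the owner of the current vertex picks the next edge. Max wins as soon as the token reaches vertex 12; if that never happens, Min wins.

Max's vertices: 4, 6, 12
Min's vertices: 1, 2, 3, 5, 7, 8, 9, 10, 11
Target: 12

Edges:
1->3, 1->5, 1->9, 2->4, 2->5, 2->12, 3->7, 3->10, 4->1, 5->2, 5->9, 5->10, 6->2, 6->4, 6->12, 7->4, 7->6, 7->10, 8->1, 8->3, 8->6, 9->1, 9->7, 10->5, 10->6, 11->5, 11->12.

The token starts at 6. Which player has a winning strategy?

A0 = {12}
A1: add {6} — 6 (Max) has 6→12.
A2 = A1; e.g. 1 (Min) can still go to 3. Fixed point.
6 ∈ A1, so Max can force the target.

Max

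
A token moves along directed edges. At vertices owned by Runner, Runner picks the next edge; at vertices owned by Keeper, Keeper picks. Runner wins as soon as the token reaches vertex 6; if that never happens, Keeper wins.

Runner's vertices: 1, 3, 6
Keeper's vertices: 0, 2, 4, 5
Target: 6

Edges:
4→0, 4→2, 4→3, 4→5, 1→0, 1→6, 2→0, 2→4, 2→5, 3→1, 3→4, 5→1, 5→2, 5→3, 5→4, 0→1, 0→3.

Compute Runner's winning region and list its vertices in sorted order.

A0 = {6}
A1: add {1} — 1 (Runner) has 1→6.
A2: add {3} — 3 (Runner) has 3→1.
A3: add {0} — 0 (Keeper): all of {1, 3} already in.
A4 = A3; e.g. 2 (Keeper) can still go to 4. Fixed point.
Runner's winning region = {0, 1, 3, 6}.

0, 1, 3, 6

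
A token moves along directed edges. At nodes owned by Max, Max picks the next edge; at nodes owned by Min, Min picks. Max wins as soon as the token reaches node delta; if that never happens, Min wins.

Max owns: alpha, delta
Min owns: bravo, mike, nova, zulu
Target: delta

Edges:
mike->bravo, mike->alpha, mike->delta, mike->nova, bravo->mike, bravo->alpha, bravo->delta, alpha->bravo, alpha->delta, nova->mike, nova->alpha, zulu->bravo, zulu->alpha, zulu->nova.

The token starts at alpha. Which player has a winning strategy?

Max

A0 = {delta}
A1: add {alpha} — alpha (Max) has alpha→delta.
A2 = A1; e.g. mike (Min) can still go to bravo. Fixed point.
alpha ∈ A1, so Max can force the target.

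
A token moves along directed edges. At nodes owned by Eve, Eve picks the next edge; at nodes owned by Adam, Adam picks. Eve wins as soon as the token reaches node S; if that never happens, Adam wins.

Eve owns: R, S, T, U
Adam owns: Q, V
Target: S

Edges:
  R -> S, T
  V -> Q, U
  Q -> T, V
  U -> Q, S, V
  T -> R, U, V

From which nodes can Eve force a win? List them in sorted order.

A0 = {S}
A1: add {R, U} — R (Eve) has R→S; U (Eve) has U→S.
A2: add {T} — T (Eve) has T→R.
A3 = A2; e.g. Q (Adam) can still go to V. Fixed point.
Eve's winning region = {R, S, T, U}.

R, S, T, U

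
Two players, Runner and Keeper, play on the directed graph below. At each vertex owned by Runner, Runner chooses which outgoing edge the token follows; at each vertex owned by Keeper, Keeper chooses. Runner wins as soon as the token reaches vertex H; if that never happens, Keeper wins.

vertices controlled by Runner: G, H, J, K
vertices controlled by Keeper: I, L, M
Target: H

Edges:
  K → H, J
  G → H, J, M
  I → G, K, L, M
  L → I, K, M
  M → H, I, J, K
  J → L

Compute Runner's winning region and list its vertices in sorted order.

A0 = {H}
A1: add {G, K} — G (Runner) has G→H; K (Runner) has K→H.
A2 = A1; e.g. I (Keeper) can still go to L. Fixed point.
Runner's winning region = {G, H, K}.

G, H, K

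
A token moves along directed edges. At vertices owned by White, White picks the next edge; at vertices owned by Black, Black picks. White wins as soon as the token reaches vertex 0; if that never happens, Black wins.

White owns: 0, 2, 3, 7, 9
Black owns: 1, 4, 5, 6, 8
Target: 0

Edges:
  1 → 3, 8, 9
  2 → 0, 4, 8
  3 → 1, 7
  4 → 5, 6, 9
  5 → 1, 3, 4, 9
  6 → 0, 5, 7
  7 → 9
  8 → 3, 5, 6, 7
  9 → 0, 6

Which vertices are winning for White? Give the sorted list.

0, 2, 3, 7, 9

A0 = {0}
A1: add {2, 9} — 2 (White) has 2→0; 9 (White) has 9→0.
A2: add {7} — 7 (White) has 7→9.
A3: add {3} — 3 (White) has 3→7.
A4 = A3; e.g. 1 (Black) can still go to 8. Fixed point.
White's winning region = {0, 2, 3, 7, 9}.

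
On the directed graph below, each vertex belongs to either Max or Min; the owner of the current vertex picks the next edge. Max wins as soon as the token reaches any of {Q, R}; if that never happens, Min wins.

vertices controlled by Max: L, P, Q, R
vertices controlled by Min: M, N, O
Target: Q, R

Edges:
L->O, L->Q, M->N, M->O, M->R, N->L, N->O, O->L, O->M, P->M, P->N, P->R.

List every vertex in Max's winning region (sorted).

A0 = {Q, R}
A1: add {L, P} — L (Max) has L→Q; P (Max) has P→R.
A2 = A1; e.g. M (Min) can still go to N. Fixed point.
Max's winning region = {L, P, Q, R}.

L, P, Q, R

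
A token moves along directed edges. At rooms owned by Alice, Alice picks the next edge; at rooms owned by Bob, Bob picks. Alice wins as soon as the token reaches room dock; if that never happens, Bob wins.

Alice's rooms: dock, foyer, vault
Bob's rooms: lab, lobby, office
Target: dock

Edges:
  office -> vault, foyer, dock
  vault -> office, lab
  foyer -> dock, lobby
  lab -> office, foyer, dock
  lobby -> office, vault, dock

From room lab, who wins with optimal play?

Bob

A0 = {dock}
A1: add {foyer} — foyer (Alice) has foyer→dock.
A2 = A1; e.g. office (Bob) can still go to vault. Fixed point.
lab never enters the attractor, so Bob can avoid the target forever.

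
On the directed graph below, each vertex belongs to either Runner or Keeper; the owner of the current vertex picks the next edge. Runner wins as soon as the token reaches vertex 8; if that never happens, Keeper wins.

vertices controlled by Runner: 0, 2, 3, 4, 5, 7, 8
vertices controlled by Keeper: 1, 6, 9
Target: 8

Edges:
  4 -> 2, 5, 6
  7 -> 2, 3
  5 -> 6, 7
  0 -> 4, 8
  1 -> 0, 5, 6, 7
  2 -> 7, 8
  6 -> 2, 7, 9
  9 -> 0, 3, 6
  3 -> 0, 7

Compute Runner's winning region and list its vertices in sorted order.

0, 2, 3, 4, 5, 7, 8

A0 = {8}
A1: add {0, 2} — 0 (Runner) has 0→8; 2 (Runner) has 2→8.
A2: add {3, 4, 7} — 3 (Runner) has 3→0; 4 (Runner) has 4→2; 7 (Runner) has 7→2.
A3: add {5} — 5 (Runner) has 5→7.
A4 = A3; e.g. 1 (Keeper) can still go to 6. Fixed point.
Runner's winning region = {0, 2, 3, 4, 5, 7, 8}.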